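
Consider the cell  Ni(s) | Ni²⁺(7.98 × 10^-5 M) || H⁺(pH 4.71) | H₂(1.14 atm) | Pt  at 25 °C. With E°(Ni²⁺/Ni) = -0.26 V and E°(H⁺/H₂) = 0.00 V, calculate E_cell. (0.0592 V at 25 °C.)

0.10 V

The hydrogen couple is the cathode, so E°_cell = 0.26 V; n = 2.
[H⁺] = 10^(−4.71) = 1.9 × 10^-5 M, and Q = [Ni²⁺]·P(H₂) / [H⁺]^2 = 2.39 × 10^5.
E = E° − (0.0592/2) log Q = 0.26 − (0.0592/2)(5.379) = 0.101 V.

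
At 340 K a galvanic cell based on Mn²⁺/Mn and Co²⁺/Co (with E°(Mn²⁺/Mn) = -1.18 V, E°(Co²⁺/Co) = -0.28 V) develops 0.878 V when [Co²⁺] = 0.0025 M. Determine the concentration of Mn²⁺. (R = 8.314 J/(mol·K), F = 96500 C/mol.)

From the Nernst equation, ln Q = nF(E° − E)/RT = 2×96500×(0.90 − 0.878)/(8.314×340) = 1.502, so Q = 4.49.
With Q = [Mn²⁺]/[Co²⁺] and the known concentrations, [Mn²⁺] in the numerator gives [Mn²⁺] = 0.011 M.

0.011 M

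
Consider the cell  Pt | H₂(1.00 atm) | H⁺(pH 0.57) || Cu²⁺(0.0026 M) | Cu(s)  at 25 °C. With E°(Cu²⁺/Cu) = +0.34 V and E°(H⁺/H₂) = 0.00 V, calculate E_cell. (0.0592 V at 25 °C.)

The Cu²⁺/Cu couple is the cathode, so E°_cell = 0.34 V; n = 2.
[H⁺] = 10^(−0.57) = 0.27 M, and Q = [H⁺]^2 / ([Cu²⁺]·P(H₂)) = 27.9.
E = E° − (0.0592/2) log Q = 0.34 − (0.0592/2)(1.445) = 0.297 V.

0.30 V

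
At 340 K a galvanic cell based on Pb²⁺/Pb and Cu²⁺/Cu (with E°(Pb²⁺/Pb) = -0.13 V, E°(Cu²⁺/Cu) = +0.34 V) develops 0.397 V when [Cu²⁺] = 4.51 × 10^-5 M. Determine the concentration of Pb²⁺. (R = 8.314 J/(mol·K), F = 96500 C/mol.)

From the Nernst equation, ln Q = nF(E° − E)/RT = 2×96500×(0.47 − 0.397)/(8.314×340) = 4.984, so Q = 146.
With Q = [Pb²⁺]/[Cu²⁺] and the known concentrations, [Pb²⁺] in the numerator gives [Pb²⁺] = 0.0066 M.

0.0066 M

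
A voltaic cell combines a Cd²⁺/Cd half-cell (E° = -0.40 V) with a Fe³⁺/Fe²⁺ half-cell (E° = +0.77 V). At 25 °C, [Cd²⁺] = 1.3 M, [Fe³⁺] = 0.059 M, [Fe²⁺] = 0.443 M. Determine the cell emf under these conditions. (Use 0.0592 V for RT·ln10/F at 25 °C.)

1.11 V

The Fe³⁺/Fe²⁺ couple has the higher reduction potential and acts as the cathode, so E°_cell = +0.77 − (-0.40) = 1.17 V.
Balancing electrons gives n = 2; the reaction quotient is Q = [Cd²⁺]·[Fe²⁺]^2/[Fe³⁺]^2 = 73.3.
At 25 °C, E = E° − (0.0592/n) log Q = 1.17 − (0.0592/2)(1.865) = 1.170 − 0.055 = 1.115 V.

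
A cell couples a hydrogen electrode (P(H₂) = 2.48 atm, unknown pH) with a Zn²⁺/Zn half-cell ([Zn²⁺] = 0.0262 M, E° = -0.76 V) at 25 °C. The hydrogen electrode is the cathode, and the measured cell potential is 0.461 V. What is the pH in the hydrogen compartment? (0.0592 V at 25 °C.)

pH = 5.64

E°_cell = 0.76 V and n = 2.
log Q = n(E° − E)/0.0592 = 2×(0.76 − 0.461)/0.0592 = 10.101.
With Q = [Zn²⁺]·P(H₂) / [H⁺]^2, solving for [H⁺] gives log[H⁺] = -5.644, so pH = 5.64.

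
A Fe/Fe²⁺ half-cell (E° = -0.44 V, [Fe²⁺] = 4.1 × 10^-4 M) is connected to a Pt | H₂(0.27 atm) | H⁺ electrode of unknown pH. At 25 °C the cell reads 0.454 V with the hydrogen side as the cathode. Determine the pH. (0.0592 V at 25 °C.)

pH = 1.74

E°_cell = 0.44 V and n = 2.
log Q = n(E° − E)/0.0592 = 2×(0.44 − 0.454)/0.0592 = -0.473.
With Q = [Fe²⁺]·P(H₂) / [H⁺]^2, solving for [H⁺] gives log[H⁺] = -1.741, so pH = 1.74.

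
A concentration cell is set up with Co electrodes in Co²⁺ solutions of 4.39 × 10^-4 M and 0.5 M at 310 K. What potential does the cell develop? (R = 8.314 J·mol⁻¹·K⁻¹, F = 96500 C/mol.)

Both half-cells are Co²⁺/Co, so E°_cell = 0. The concentrated side is the cathode; the cell reaction moves Co²⁺ from high to low concentration with n = 2.
Q = [Co²⁺]_dilute/[Co²⁺]_conc = 4.39 × 10^-4/0.5 = 8.78 × 10^-4.
E = 0 − (RT/nF) ln Q = −((8.314×310)/(2×96500))(-7.038) = 0.0940 V.

0.094 V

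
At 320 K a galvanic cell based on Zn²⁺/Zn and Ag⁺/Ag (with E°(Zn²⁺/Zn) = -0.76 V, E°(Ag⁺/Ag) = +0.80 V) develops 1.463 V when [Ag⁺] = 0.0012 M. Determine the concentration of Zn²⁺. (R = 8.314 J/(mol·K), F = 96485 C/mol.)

0.0016 M

From the Nernst equation, ln Q = nF(E° − E)/RT = 2×96485×(1.56 − 1.463)/(8.314×320) = 7.036, so Q = 1140.
With Q = [Zn²⁺]/[Ag⁺]^2 and the known concentrations, [Zn²⁺] in the numerator gives [Zn²⁺] = 0.0016 M.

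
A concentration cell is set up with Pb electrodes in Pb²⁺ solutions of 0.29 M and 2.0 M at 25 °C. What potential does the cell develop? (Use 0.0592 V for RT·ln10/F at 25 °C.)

0.025 V

Both half-cells are Pb²⁺/Pb, so E°_cell = 0. The concentrated side is the cathode; the cell reaction moves Pb²⁺ from high to low concentration with n = 2.
Q = [Pb²⁺]_dilute/[Pb²⁺]_conc = 0.29/2.0 = 0.145.
E = 0 − (0.0592/2) log Q = −(0.0592/2)(-0.839) = 0.0248 V.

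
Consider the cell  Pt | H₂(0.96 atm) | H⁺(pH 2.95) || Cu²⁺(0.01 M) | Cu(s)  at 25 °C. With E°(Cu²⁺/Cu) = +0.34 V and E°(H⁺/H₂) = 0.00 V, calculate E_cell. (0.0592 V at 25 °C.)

0.45 V

The Cu²⁺/Cu couple is the cathode, so E°_cell = 0.34 V; n = 2.
[H⁺] = 10^(−2.95) = 0.0011 M, and Q = [H⁺]^2 / ([Cu²⁺]·P(H₂)) = 1.31 × 10^-4.
E = E° − (0.0592/2) log Q = 0.34 − (0.0592/2)(-3.882) = 0.455 V.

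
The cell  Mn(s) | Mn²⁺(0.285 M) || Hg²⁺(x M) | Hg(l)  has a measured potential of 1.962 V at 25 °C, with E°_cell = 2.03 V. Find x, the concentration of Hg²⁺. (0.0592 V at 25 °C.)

From the Nernst equation, log Q = n(E° − E)/0.0592 = 2(2.03 − 1.962)/0.0592 = 2.297, so Q = 198.
With Q = [Mn²⁺]/[Hg²⁺] and the known concentrations, [Hg²⁺] in the denominator gives [Hg²⁺] = 0.0014 M.

0.0014 M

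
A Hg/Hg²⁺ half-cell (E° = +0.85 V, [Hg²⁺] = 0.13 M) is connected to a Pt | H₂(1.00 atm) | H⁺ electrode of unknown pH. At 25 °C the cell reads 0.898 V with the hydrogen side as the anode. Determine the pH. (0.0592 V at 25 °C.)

E°_cell = 0.85 V and n = 2.
log Q = n(E° − E)/0.0592 = 2×(0.85 − 0.898)/0.0592 = -1.622.
With Q = [H⁺]^2 / ([Hg²⁺]·P(H₂)), solving for [H⁺] gives log[H⁺] = -1.254, so pH = 1.25.

pH = 1.25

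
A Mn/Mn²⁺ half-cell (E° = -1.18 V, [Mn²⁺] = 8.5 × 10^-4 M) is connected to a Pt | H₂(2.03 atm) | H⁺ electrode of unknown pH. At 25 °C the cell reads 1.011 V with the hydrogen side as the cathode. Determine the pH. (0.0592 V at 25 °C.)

E°_cell = 1.18 V and n = 2.
log Q = n(E° − E)/0.0592 = 2×(1.18 − 1.011)/0.0592 = 5.709.
With Q = [Mn²⁺]·P(H₂) / [H⁺]^2, solving for [H⁺] gives log[H⁺] = -4.236, so pH = 4.24.

pH = 4.24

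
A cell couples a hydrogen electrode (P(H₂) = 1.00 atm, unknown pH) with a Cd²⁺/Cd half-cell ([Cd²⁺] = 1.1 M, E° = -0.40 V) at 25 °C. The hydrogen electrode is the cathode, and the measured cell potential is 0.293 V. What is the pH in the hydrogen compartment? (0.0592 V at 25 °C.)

pH = 1.79

E°_cell = 0.40 V and n = 2.
log Q = n(E° − E)/0.0592 = 2×(0.40 − 0.293)/0.0592 = 3.615.
With Q = [Cd²⁺]·P(H₂) / [H⁺]^2, solving for [H⁺] gives log[H⁺] = -1.787, so pH = 1.79.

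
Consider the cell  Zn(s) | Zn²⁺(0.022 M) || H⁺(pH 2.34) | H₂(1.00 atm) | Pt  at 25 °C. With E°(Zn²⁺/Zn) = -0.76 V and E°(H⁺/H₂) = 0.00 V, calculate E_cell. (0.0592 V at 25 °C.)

The hydrogen couple is the cathode, so E°_cell = 0.76 V; n = 2.
[H⁺] = 10^(−2.34) = 0.0046 M, and Q = [Zn²⁺]·P(H₂) / [H⁺]^2 = 1050.
E = E° − (0.0592/2) log Q = 0.76 − (0.0592/2)(3.022) = 0.671 V.

0.67 V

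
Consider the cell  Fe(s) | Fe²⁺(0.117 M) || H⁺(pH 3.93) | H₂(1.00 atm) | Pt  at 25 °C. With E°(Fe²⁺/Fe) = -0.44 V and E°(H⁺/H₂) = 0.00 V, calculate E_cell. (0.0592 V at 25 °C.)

The hydrogen couple is the cathode, so E°_cell = 0.44 V; n = 2.
[H⁺] = 10^(−3.93) = 1.2 × 10^-4 M, and Q = [Fe²⁺]·P(H₂) / [H⁺]^2 = 8.48 × 10^6.
E = E° − (0.0592/2) log Q = 0.44 − (0.0592/2)(6.928) = 0.235 V.

0.23 V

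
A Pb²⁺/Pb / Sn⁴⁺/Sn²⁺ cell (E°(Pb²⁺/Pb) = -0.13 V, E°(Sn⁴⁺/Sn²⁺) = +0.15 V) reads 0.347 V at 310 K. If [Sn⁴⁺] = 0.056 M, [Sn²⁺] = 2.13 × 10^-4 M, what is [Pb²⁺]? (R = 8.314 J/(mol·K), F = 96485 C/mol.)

1.7 M

From the Nernst equation, ln Q = nF(E° − E)/RT = 2×96485×(0.28 − 0.347)/(8.314×310) = -5.016, so Q = 0.00663.
With Q = [Pb²⁺]·[Sn²⁺]/[Sn⁴⁺] and the known concentrations, [Pb²⁺] in the numerator gives [Pb²⁺] = 1.7 M.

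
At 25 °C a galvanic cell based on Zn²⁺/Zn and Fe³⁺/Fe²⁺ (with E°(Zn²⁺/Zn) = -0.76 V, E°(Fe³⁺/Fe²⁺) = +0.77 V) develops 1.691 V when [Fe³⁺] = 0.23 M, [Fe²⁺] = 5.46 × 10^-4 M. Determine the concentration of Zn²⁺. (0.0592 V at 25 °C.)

0.65 M

From the Nernst equation, log Q = n(E° − E)/0.0592 = 2(1.53 − 1.691)/0.0592 = -5.439, so Q = 3.64 × 10^-6.
With Q = [Zn²⁺]·[Fe²⁺]^2/[Fe³⁺]^2 and the known concentrations, [Zn²⁺] in the numerator gives [Zn²⁺] = 0.65 M.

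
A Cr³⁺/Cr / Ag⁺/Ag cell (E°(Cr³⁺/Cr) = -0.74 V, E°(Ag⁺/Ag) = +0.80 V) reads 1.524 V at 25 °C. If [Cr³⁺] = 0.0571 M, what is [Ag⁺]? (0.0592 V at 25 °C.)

From the Nernst equation, log Q = n(E° − E)/0.0592 = 3(1.54 − 1.524)/0.0592 = 0.811, so Q = 6.47.
With Q = [Cr³⁺]/[Ag⁺]^3 and the known concentrations, [Ag⁺]^3 in the denominator gives [Ag⁺] = 0.21 M.

0.21 M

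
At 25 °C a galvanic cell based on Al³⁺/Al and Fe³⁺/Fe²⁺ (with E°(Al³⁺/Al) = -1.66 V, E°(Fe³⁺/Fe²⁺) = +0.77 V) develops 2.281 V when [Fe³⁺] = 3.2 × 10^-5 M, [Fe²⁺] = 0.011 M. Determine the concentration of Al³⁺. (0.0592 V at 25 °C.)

0.87 M

From the Nernst equation, log Q = n(E° − E)/0.0592 = 3(2.43 − 2.281)/0.0592 = 7.551, so Q = 3.55 × 10^7.
With Q = [Al³⁺]·[Fe²⁺]^3/[Fe³⁺]^3 and the known concentrations, [Al³⁺] in the numerator gives [Al³⁺] = 0.87 M.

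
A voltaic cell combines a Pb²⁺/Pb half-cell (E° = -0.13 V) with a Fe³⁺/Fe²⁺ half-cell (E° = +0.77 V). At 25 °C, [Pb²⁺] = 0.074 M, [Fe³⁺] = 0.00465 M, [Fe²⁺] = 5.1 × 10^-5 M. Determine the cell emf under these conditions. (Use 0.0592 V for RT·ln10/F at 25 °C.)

The Fe³⁺/Fe²⁺ couple has the higher reduction potential and acts as the cathode, so E°_cell = +0.77 − (-0.13) = 0.90 V.
Balancing electrons gives n = 2; the reaction quotient is Q = [Pb²⁺]·[Fe²⁺]^2/[Fe³⁺]^2 = 8.9 × 10^-6.
At 25 °C, E = E° − (0.0592/n) log Q = 0.90 − (0.0592/2)(-5.051) = 0.900 + 0.150 = 1.050 V.

1.05 V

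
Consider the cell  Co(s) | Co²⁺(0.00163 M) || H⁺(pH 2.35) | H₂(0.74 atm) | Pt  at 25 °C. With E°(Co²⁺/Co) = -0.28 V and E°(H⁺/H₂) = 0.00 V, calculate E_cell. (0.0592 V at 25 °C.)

The hydrogen couple is the cathode, so E°_cell = 0.28 V; n = 2.
[H⁺] = 10^(−2.35) = 0.0045 M, and Q = [Co²⁺]·P(H₂) / [H⁺]^2 = 60.5.
E = E° − (0.0592/2) log Q = 0.28 − (0.0592/2)(1.781) = 0.227 V.

0.23 V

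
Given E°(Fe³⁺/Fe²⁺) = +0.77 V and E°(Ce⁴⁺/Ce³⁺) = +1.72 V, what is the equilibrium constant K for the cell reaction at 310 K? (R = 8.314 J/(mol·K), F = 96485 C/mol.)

2.8 × 10^15

E°_cell = +1.72 − (+0.77) = 0.95 V, with n = 1 electron transferred.
At equilibrium E = 0, so the Nernst equation gives ln K = nFE°/RT = (1)(96485)(0.95)/((8.314)(310)) = 35.56.
K = e^35.56 = 2.8 × 10^15.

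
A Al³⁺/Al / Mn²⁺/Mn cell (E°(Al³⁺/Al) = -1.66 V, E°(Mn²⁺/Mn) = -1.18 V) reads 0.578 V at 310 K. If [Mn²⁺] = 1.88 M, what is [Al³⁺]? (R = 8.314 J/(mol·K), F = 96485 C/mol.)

4.3 × 10^-5 M

From the Nernst equation, ln Q = nF(E° − E)/RT = 6×96485×(0.48 − 0.578)/(8.314×310) = -22.012, so Q = 2.76 × 10^-10.
With Q = [Al³⁺]^2/[Mn²⁺]^3 and the known concentrations, [Al³⁺]^2 in the numerator gives [Al³⁺] = 4.3 × 10^-5 M.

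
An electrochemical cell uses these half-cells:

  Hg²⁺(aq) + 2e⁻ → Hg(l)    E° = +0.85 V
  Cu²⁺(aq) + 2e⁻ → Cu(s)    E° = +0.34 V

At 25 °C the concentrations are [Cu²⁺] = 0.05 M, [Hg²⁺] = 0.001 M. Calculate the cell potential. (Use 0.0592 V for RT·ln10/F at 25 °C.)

The Hg²⁺/Hg couple has the higher reduction potential and acts as the cathode, so E°_cell = +0.85 − (+0.34) = 0.51 V.
Balancing electrons gives n = 2; the reaction quotient is Q = [Cu²⁺]/[Hg²⁺] = 50.0.
At 25 °C, E = E° − (0.0592/n) log Q = 0.51 − (0.0592/2)(1.699) = 0.510 − 0.050 = 0.460 V.

0.460 V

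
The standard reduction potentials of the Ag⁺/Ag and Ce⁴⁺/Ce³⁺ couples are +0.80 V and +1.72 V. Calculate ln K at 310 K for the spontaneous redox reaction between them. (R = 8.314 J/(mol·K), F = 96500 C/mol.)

E°_cell = +1.72 − (+0.80) = 0.92 V, with n = 1 electron transferred.
At equilibrium E = 0, so the Nernst equation gives ln K = nFE°/RT = (1)(96500)(0.92)/((8.314)(310)) = 34.45.

ln K = 34.4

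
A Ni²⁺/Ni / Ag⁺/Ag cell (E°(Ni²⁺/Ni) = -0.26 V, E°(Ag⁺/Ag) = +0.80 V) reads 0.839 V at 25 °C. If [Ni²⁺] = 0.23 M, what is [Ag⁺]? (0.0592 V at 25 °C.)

8.9 × 10^-5 M

From the Nernst equation, log Q = n(E° − E)/0.0592 = 2(1.06 − 0.839)/0.0592 = 7.466, so Q = 2.93 × 10^7.
With Q = [Ni²⁺]/[Ag⁺]^2 and the known concentrations, [Ag⁺]^2 in the denominator gives [Ag⁺] = 8.9 × 10^-5 M.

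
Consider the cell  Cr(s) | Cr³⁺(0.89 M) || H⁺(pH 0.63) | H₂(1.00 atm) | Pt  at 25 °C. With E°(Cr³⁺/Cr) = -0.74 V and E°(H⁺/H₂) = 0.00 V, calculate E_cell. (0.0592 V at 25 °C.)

The hydrogen couple is the cathode, so E°_cell = 0.74 V; n = 6.
[H⁺] = 10^(−0.63) = 0.23 M, and Q = [Cr³⁺]^2·P(H₂)^3 / [H⁺]^6 = 4770.
E = E° − (0.0592/6) log Q = 0.74 − (0.0592/6)(3.679) = 0.704 V.

0.70 V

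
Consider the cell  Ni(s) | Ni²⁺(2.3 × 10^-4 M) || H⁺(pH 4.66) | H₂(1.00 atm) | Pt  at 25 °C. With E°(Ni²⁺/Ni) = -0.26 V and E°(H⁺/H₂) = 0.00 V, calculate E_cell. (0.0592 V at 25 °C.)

0.092 V

The hydrogen couple is the cathode, so E°_cell = 0.26 V; n = 2.
[H⁺] = 10^(−4.66) = 2.2 × 10^-5 M, and Q = [Ni²⁺]·P(H₂) / [H⁺]^2 = 4.81 × 10^5.
E = E° − (0.0592/2) log Q = 0.26 − (0.0592/2)(5.682) = 0.092 V.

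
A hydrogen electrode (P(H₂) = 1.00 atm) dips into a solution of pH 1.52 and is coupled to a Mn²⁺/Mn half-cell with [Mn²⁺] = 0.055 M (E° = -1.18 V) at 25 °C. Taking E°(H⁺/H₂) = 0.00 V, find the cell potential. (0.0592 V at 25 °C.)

The hydrogen couple is the cathode, so E°_cell = 1.18 V; n = 2.
[H⁺] = 10^(−1.52) = 0.030 M, and Q = [Mn²⁺]·P(H₂) / [H⁺]^2 = 60.3.
E = E° − (0.0592/2) log Q = 1.18 − (0.0592/2)(1.780) = 1.127 V.

1.13 V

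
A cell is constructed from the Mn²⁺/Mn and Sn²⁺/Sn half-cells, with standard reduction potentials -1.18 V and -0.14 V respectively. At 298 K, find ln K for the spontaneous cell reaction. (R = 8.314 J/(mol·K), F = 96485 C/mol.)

E°_cell = -0.14 − (-1.18) = 1.04 V, with n = 2 electrons transferred.
At equilibrium E = 0, so the Nernst equation gives ln K = nFE°/RT = (2)(96485)(1.04)/((8.314)(298)) = 81.00.

ln K = 81.0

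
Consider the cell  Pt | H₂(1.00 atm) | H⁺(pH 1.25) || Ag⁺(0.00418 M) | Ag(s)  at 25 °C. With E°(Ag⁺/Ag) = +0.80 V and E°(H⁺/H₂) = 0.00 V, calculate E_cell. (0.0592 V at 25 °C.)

0.73 V

The Ag⁺/Ag couple is the cathode, so E°_cell = 0.80 V; n = 2.
[H⁺] = 10^(−1.25) = 0.056 M, and Q = [H⁺]^2 / ([Ag⁺]^2·P(H₂)) = 181.
E = E° − (0.0592/2) log Q = 0.80 − (0.0592/2)(2.258) = 0.733 V.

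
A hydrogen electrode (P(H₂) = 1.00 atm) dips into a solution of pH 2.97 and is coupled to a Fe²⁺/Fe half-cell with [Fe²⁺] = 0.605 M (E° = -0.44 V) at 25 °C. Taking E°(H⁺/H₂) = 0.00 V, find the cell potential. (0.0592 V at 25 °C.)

The hydrogen couple is the cathode, so E°_cell = 0.44 V; n = 2.
[H⁺] = 10^(−2.97) = 0.0011 M, and Q = [Fe²⁺]·P(H₂) / [H⁺]^2 = 5.27 × 10^5.
E = E° − (0.0592/2) log Q = 0.44 − (0.0592/2)(5.722) = 0.271 V.

0.27 V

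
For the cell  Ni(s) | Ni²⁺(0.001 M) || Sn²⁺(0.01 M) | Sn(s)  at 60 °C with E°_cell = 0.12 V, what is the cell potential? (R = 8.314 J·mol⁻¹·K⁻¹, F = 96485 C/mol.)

Balancing electrons gives n = 2; the reaction quotient is Q = [Ni²⁺]/[Sn²⁺] = 0.100.
E = E° − (RT/nF) ln Q = 0.12 − (8.314×333)/(2×96485) × (-2.303) = 0.120 + 0.033 = 0.153 V.

0.153 V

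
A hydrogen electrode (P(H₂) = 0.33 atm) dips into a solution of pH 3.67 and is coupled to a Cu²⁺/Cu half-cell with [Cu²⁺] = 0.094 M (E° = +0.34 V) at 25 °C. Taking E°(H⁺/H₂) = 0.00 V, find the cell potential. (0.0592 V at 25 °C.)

The Cu²⁺/Cu couple is the cathode, so E°_cell = 0.34 V; n = 2.
[H⁺] = 10^(−3.67) = 2.1 × 10^-4 M, and Q = [H⁺]^2 / ([Cu²⁺]·P(H₂)) = 1.47 × 10^-6.
E = E° − (0.0592/2) log Q = 0.34 − (0.0592/2)(-5.832) = 0.513 V.

0.51 V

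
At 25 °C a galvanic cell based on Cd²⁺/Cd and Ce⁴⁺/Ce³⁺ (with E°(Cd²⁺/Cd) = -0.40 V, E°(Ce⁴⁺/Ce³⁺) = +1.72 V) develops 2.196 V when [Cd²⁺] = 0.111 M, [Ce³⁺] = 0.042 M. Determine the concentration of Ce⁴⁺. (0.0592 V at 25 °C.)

From the Nernst equation, log Q = n(E° − E)/0.0592 = 2(2.12 − 2.196)/0.0592 = -2.568, so Q = 0.00271.
With Q = [Cd²⁺]·[Ce³⁺]^2/[Ce⁴⁺]^2 and the known concentrations, [Ce⁴⁺]^2 in the denominator gives [Ce⁴⁺] = 0.27 M.

0.27 M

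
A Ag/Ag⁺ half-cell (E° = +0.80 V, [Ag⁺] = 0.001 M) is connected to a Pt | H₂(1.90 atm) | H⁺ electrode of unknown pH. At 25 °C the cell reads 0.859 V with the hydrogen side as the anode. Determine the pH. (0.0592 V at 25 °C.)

pH = 3.86

E°_cell = 0.80 V and n = 2.
log Q = n(E° − E)/0.0592 = 2×(0.80 − 0.859)/0.0592 = -1.993.
With Q = [H⁺]^2 / ([Ag⁺]^2·P(H₂)), solving for [H⁺] gives log[H⁺] = -3.857, so pH = 3.86.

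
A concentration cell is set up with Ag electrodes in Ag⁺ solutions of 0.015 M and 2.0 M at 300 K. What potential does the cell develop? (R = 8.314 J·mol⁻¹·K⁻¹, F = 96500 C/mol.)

0.13 V

Both half-cells are Ag⁺/Ag, so E°_cell = 0. The concentrated side is the cathode; the cell reaction moves Ag⁺ from high to low concentration with n = 1.
Q = [Ag⁺]_dilute/[Ag⁺]_conc = 0.015/2.0 = 0.00750.
E = 0 − (RT/nF) ln Q = −((8.314×300)/(1×96500))(-4.893) = 0.1265 V.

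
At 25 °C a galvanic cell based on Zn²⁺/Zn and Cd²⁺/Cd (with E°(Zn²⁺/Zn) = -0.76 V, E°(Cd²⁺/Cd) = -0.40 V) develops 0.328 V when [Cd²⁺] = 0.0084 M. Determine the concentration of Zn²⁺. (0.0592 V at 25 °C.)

From the Nernst equation, log Q = n(E° − E)/0.0592 = 2(0.36 − 0.328)/0.0592 = 1.081, so Q = 12.1.
With Q = [Zn²⁺]/[Cd²⁺] and the known concentrations, [Zn²⁺] in the numerator gives [Zn²⁺] = 0.1 M.

0.1 M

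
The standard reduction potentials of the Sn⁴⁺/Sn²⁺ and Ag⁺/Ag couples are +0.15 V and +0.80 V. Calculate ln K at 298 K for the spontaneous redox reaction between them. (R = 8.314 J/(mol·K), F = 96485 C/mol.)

ln K = 50.6

E°_cell = +0.80 − (+0.15) = 0.65 V, with n = 2 electrons transferred.
At equilibrium E = 0, so the Nernst equation gives ln K = nFE°/RT = (2)(96485)(0.65)/((8.314)(298)) = 50.63.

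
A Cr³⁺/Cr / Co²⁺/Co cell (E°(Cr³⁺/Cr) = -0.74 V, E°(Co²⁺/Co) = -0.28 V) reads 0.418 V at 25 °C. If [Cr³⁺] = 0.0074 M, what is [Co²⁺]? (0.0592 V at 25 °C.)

From the Nernst equation, log Q = n(E° − E)/0.0592 = 6(0.46 − 0.418)/0.0592 = 4.257, so Q = 1.81 × 10^4.
With Q = [Cr³⁺]^2/[Co²⁺]^3 and the known concentrations, [Co²⁺]^3 in the denominator gives [Co²⁺] = 0.0014 M.

0.0014 M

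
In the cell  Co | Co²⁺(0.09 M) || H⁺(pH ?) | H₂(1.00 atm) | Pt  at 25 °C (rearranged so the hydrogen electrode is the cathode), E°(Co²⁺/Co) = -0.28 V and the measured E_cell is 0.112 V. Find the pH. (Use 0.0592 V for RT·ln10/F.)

pH = 3.36

E°_cell = 0.28 V and n = 2.
log Q = n(E° − E)/0.0592 = 2×(0.28 − 0.112)/0.0592 = 5.676.
With Q = [Co²⁺]·P(H₂) / [H⁺]^2, solving for [H⁺] gives log[H⁺] = -3.361, so pH = 3.36.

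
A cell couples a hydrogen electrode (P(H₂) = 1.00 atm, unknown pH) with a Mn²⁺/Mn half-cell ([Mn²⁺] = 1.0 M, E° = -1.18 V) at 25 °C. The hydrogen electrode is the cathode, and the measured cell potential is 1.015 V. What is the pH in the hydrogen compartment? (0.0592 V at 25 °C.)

E°_cell = 1.18 V and n = 2.
log Q = n(E° − E)/0.0592 = 2×(1.18 − 1.015)/0.0592 = 5.574.
With Q = [Mn²⁺]·P(H₂) / [H⁺]^2, solving for [H⁺] gives log[H⁺] = -2.787, so pH = 2.79.

pH = 2.79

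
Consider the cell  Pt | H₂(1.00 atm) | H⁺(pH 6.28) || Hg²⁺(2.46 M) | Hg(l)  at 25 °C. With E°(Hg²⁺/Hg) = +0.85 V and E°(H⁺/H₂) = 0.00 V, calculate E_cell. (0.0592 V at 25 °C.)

1.23 V

The Hg²⁺/Hg couple is the cathode, so E°_cell = 0.85 V; n = 2.
[H⁺] = 10^(−6.28) = 5.2 × 10^-7 M, and Q = [H⁺]^2 / ([Hg²⁺]·P(H₂)) = 1.12 × 10^-13.
E = E° − (0.0592/2) log Q = 0.85 − (0.0592/2)(-12.951) = 1.233 V.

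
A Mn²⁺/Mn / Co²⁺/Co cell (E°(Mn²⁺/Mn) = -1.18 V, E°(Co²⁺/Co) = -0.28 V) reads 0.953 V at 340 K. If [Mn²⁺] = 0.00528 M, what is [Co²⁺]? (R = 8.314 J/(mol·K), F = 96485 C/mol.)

0.2 M

From the Nernst equation, ln Q = nF(E° − E)/RT = 2×96485×(0.90 − 0.953)/(8.314×340) = -3.618, so Q = 0.0268.
With Q = [Mn²⁺]/[Co²⁺] and the known concentrations, [Co²⁺] in the denominator gives [Co²⁺] = 0.2 M.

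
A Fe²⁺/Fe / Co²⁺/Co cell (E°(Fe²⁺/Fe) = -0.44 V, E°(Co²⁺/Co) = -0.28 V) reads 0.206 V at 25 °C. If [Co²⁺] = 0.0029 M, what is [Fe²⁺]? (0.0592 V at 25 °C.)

8.1 × 10^-5 M

From the Nernst equation, log Q = n(E° − E)/0.0592 = 2(0.16 − 0.206)/0.0592 = -1.554, so Q = 0.0279.
With Q = [Fe²⁺]/[Co²⁺] and the known concentrations, [Fe²⁺] in the numerator gives [Fe²⁺] = 8.1 × 10^-5 M.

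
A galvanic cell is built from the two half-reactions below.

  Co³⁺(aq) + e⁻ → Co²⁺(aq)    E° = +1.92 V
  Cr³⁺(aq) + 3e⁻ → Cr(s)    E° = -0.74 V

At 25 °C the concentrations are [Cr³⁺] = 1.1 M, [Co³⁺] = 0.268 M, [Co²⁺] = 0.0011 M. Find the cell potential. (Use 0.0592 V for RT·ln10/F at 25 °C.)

The Co³⁺/Co²⁺ couple has the higher reduction potential and acts as the cathode, so E°_cell = +1.92 − (-0.74) = 2.66 V.
Balancing electrons gives n = 3; the reaction quotient is Q = [Cr³⁺]·[Co²⁺]^3/[Co³⁺]^3 = 7.61 × 10^-8.
At 25 °C, E = E° − (0.0592/n) log Q = 2.66 − (0.0592/3)(-7.119) = 2.660 + 0.140 = 2.800 V.

2.80 V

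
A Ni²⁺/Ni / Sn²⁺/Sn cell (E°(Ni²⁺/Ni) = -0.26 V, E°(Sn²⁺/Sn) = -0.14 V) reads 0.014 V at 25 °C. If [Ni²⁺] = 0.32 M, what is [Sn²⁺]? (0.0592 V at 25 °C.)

From the Nernst equation, log Q = n(E° − E)/0.0592 = 2(0.12 − 0.014)/0.0592 = 3.581, so Q = 3810.
With Q = [Ni²⁺]/[Sn²⁺] and the known concentrations, [Sn²⁺] in the denominator gives [Sn²⁺] = 8.4 × 10^-5 M.

8.4 × 10^-5 M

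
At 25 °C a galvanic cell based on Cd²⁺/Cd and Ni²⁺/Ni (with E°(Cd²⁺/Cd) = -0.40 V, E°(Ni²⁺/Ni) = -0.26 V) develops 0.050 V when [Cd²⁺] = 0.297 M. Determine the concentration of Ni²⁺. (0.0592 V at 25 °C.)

2.7 × 10^-4 M

From the Nernst equation, log Q = n(E° − E)/0.0592 = 2(0.14 − 0.050)/0.0592 = 3.041, so Q = 1100.
With Q = [Cd²⁺]/[Ni²⁺] and the known concentrations, [Ni²⁺] in the denominator gives [Ni²⁺] = 2.7 × 10^-4 M.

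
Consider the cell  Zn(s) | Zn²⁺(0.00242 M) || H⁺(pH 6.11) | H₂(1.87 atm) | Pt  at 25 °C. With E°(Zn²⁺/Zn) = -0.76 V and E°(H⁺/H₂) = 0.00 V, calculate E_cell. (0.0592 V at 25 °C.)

0.47 V

The hydrogen couple is the cathode, so E°_cell = 0.76 V; n = 2.
[H⁺] = 10^(−6.11) = 7.8 × 10^-7 M, and Q = [Zn²⁺]·P(H₂) / [H⁺]^2 = 7.51 × 10^9.
E = E° − (0.0592/2) log Q = 0.76 − (0.0592/2)(9.876) = 0.468 V.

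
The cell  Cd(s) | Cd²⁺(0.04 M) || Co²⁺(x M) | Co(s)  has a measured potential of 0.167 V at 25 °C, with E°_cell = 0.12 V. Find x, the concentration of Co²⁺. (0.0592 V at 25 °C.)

From the Nernst equation, log Q = n(E° − E)/0.0592 = 2(0.12 − 0.167)/0.0592 = -1.588, so Q = 0.0258.
With Q = [Cd²⁺]/[Co²⁺] and the known concentrations, [Co²⁺] in the denominator gives [Co²⁺] = 1.5 M.

1.5 M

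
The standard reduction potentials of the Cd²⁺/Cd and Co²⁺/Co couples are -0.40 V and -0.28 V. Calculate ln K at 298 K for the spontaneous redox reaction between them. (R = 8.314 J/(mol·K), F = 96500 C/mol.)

ln K = 9.3

E°_cell = -0.28 − (-0.40) = 0.12 V, with n = 2 electrons transferred.
At equilibrium E = 0, so the Nernst equation gives ln K = nFE°/RT = (2)(96500)(0.12)/((8.314)(298)) = 9.35.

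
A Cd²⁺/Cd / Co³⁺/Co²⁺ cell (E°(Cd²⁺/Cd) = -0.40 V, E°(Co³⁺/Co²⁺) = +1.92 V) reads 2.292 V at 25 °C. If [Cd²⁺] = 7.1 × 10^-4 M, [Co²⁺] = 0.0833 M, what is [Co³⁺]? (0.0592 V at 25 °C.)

7.5 × 10^-4 M

From the Nernst equation, log Q = n(E° − E)/0.0592 = 2(2.32 − 2.292)/0.0592 = 0.946, so Q = 8.83.
With Q = [Cd²⁺]·[Co²⁺]^2/[Co³⁺]^2 and the known concentrations, [Co³⁺]^2 in the denominator gives [Co³⁺] = 7.5 × 10^-4 M.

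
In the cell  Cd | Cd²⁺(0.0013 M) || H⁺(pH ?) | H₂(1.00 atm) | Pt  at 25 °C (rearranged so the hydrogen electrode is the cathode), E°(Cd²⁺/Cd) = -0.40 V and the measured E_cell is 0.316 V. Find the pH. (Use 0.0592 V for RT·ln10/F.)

pH = 2.86

E°_cell = 0.40 V and n = 2.
log Q = n(E° − E)/0.0592 = 2×(0.40 − 0.316)/0.0592 = 2.838.
With Q = [Cd²⁺]·P(H₂) / [H⁺]^2, solving for [H⁺] gives log[H⁺] = -2.862, so pH = 2.86.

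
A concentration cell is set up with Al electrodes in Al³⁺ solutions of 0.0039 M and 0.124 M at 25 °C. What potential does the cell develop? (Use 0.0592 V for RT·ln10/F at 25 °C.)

Both half-cells are Al³⁺/Al, so E°_cell = 0. The concentrated side is the cathode; the cell reaction moves Al³⁺ from high to low concentration with n = 3.
Q = [Al³⁺]_dilute/[Al³⁺]_conc = 0.0039/0.124 = 0.0315.
E = 0 − (0.0592/3) log Q = −(0.0592/3)(-1.502) = 0.0296 V.

0.030 V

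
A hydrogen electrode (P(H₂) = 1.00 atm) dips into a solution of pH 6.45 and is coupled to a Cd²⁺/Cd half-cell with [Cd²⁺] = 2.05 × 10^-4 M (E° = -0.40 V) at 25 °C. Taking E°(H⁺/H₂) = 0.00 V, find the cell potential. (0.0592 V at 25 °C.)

The hydrogen couple is the cathode, so E°_cell = 0.40 V; n = 2.
[H⁺] = 10^(−6.45) = 3.5 × 10^-7 M, and Q = [Cd²⁺]·P(H₂) / [H⁺]^2 = 1.63 × 10^9.
E = E° − (0.0592/2) log Q = 0.40 − (0.0592/2)(9.212) = 0.127 V.

0.13 V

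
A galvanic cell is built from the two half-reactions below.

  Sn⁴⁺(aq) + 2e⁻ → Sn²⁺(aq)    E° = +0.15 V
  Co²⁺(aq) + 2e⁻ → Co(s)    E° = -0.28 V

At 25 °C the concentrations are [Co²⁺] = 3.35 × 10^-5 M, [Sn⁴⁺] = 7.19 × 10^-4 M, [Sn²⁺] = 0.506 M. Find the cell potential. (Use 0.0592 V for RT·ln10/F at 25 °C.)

The Sn⁴⁺/Sn²⁺ couple has the higher reduction potential and acts as the cathode, so E°_cell = +0.15 − (-0.28) = 0.43 V.
Balancing electrons gives n = 2; the reaction quotient is Q = [Co²⁺]·[Sn²⁺]/[Sn⁴⁺] = 0.0236.
At 25 °C, E = E° − (0.0592/n) log Q = 0.43 − (0.0592/2)(-1.628) = 0.430 + 0.048 = 0.478 V.

0.478 V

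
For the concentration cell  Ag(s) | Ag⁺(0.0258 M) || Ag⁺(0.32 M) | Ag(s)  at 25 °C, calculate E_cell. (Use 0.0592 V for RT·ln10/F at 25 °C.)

Both half-cells are Ag⁺/Ag, so E°_cell = 0. The concentrated side is the cathode; the cell reaction moves Ag⁺ from high to low concentration with n = 1.
Q = [Ag⁺]_dilute/[Ag⁺]_conc = 0.0258/0.32 = 0.0806.
E = 0 − (0.0592/1) log Q = −(0.0592/1)(-1.094) = 0.0648 V.

0.065 V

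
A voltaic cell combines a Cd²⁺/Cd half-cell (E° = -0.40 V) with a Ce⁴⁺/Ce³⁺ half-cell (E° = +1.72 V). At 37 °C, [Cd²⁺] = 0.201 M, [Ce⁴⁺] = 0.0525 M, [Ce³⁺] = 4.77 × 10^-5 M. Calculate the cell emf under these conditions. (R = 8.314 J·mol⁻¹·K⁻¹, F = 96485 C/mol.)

2.33 V

The Ce⁴⁺/Ce³⁺ couple has the higher reduction potential and acts as the cathode, so E°_cell = +1.72 − (-0.40) = 2.12 V.
Balancing electrons gives n = 2; the reaction quotient is Q = [Cd²⁺]·[Ce³⁺]^2/[Ce⁴⁺]^2 = 1.66 × 10^-7.
E = E° − (RT/nF) ln Q = 2.12 − (8.314×310)/(2×96485) × (-15.612) = 2.120 + 0.209 = 2.329 V.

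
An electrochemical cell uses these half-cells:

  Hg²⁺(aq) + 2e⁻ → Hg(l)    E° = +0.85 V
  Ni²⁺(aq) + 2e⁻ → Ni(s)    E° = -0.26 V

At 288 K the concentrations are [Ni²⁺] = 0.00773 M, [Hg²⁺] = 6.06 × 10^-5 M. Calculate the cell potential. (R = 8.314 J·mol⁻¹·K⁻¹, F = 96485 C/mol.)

1.05 V

The Hg²⁺/Hg couple has the higher reduction potential and acts as the cathode, so E°_cell = +0.85 − (-0.26) = 1.11 V.
Balancing electrons gives n = 2; the reaction quotient is Q = [Ni²⁺]/[Hg²⁺] = 128.
E = E° − (RT/nF) ln Q = 1.11 − (8.314×288)/(2×96485) × (4.849) = 1.110 − 0.060 = 1.050 V.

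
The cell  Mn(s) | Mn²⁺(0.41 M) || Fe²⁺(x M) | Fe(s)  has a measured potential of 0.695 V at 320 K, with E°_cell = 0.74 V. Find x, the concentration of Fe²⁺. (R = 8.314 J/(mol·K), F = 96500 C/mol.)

0.016 M

From the Nernst equation, ln Q = nF(E° − E)/RT = 2×96500×(0.74 − 0.695)/(8.314×320) = 3.264, so Q = 26.2.
With Q = [Mn²⁺]/[Fe²⁺] and the known concentrations, [Fe²⁺] in the denominator gives [Fe²⁺] = 0.016 M.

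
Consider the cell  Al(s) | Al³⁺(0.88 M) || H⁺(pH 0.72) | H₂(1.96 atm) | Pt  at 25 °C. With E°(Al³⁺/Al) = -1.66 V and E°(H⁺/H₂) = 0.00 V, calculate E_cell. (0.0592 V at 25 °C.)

1.61 V

The hydrogen couple is the cathode, so E°_cell = 1.66 V; n = 6.
[H⁺] = 10^(−0.72) = 0.19 M, and Q = [Al³⁺]^2·P(H₂)^3 / [H⁺]^6 = 1.22 × 10^5.
E = E° − (0.0592/6) log Q = 1.66 − (0.0592/6)(5.086) = 1.610 V.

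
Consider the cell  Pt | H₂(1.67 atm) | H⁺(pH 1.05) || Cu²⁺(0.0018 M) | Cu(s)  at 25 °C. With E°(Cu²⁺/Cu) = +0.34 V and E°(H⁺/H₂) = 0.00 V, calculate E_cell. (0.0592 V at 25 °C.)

The Cu²⁺/Cu couple is the cathode, so E°_cell = 0.34 V; n = 2.
[H⁺] = 10^(−1.05) = 0.089 M, and Q = [H⁺]^2 / ([Cu²⁺]·P(H₂)) = 2.64.
E = E° − (0.0592/2) log Q = 0.34 − (0.0592/2)(0.422) = 0.328 V.

0.33 V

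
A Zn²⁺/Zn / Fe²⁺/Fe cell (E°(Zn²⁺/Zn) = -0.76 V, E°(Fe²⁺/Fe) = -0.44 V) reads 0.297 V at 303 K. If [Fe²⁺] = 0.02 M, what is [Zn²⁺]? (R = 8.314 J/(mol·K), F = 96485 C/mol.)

0.12 M

From the Nernst equation, ln Q = nF(E° − E)/RT = 2×96485×(0.32 − 0.297)/(8.314×303) = 1.762, so Q = 5.82.
With Q = [Zn²⁺]/[Fe²⁺] and the known concentrations, [Zn²⁺] in the numerator gives [Zn²⁺] = 0.12 M.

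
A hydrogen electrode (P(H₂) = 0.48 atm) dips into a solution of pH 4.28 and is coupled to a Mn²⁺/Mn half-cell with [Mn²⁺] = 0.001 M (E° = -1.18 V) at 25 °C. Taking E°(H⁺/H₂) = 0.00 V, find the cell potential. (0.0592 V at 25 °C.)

1.02 V

The hydrogen couple is the cathode, so E°_cell = 1.18 V; n = 2.
[H⁺] = 10^(−4.28) = 5.2 × 10^-5 M, and Q = [Mn²⁺]·P(H₂) / [H⁺]^2 = 1.74 × 10^5.
E = E° − (0.0592/2) log Q = 1.18 − (0.0592/2)(5.241) = 1.025 V.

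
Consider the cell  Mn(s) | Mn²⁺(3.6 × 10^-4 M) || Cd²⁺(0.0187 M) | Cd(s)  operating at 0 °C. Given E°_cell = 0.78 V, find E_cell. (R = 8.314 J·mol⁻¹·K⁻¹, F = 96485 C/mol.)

0.826 V

Balancing electrons gives n = 2; the reaction quotient is Q = [Mn²⁺]/[Cd²⁺] = 0.0193.
E = E° − (RT/nF) ln Q = 0.78 − (8.314×273)/(2×96485) × (-3.950) = 0.780 + 0.046 = 0.826 V.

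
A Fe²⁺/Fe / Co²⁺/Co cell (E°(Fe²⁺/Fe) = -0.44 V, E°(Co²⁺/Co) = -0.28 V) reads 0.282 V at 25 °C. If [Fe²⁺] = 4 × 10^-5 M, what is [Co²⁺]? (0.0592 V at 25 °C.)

0.53 M

From the Nernst equation, log Q = n(E° − E)/0.0592 = 2(0.16 − 0.282)/0.0592 = -4.122, so Q = 7.56 × 10^-5.
With Q = [Fe²⁺]/[Co²⁺] and the known concentrations, [Co²⁺] in the denominator gives [Co²⁺] = 0.53 M.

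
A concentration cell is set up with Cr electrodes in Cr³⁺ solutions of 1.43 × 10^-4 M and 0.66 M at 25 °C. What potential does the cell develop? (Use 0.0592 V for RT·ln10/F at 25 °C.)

Both half-cells are Cr³⁺/Cr, so E°_cell = 0. The concentrated side is the cathode; the cell reaction moves Cr³⁺ from high to low concentration with n = 3.
Q = [Cr³⁺]_dilute/[Cr³⁺]_conc = 1.43 × 10^-4/0.66 = 2.17 × 10^-4.
E = 0 − (0.0592/3) log Q = −(0.0592/3)(-3.664) = 0.0723 V.

0.072 V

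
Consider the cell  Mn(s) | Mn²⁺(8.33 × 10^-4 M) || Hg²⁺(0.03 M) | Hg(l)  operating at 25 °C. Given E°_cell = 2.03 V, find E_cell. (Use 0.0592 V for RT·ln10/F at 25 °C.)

Balancing electrons gives n = 2; the reaction quotient is Q = [Mn²⁺]/[Hg²⁺] = 0.0278.
At 25 °C, E = E° − (0.0592/n) log Q = 2.03 − (0.0592/2)(-1.556) = 2.030 + 0.046 = 2.076 V.

2.08 V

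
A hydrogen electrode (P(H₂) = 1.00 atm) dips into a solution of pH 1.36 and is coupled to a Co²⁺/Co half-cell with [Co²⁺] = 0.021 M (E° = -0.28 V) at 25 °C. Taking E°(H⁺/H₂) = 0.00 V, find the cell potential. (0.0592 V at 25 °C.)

The hydrogen couple is the cathode, so E°_cell = 0.28 V; n = 2.
[H⁺] = 10^(−1.36) = 0.044 M, and Q = [Co²⁺]·P(H₂) / [H⁺]^2 = 11.0.
E = E° − (0.0592/2) log Q = 0.28 − (0.0592/2)(1.042) = 0.249 V.

0.25 V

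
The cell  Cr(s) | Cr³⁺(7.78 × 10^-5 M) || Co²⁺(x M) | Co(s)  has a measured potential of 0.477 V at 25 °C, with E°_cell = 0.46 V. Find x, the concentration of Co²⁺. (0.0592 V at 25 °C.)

0.0068 M

From the Nernst equation, log Q = n(E° − E)/0.0592 = 6(0.46 − 0.477)/0.0592 = -1.723, so Q = 0.0189.
With Q = [Cr³⁺]^2/[Co²⁺]^3 and the known concentrations, [Co²⁺]^3 in the denominator gives [Co²⁺] = 0.0068 M.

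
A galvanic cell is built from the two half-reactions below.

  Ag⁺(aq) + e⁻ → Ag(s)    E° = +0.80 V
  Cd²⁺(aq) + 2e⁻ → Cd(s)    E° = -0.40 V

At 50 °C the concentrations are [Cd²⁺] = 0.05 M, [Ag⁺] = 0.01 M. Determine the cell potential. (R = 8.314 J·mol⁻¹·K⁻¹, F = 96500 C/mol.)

The Ag⁺/Ag couple has the higher reduction potential and acts as the cathode, so E°_cell = +0.80 − (-0.40) = 1.20 V.
Balancing electrons gives n = 2; the reaction quotient is Q = [Cd²⁺]/[Ag⁺]^2 = 500.
E = E° − (RT/nF) ln Q = 1.20 − (8.314×323)/(2×96500) × (6.215) = 1.200 − 0.086 = 1.114 V.

1.11 V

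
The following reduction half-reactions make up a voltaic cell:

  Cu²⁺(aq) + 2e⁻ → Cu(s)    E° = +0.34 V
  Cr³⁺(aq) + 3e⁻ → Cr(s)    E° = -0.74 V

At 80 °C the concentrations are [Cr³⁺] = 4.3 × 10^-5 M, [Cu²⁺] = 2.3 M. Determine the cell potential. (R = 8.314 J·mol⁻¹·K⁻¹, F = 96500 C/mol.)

1.19 V

The Cu²⁺/Cu couple has the higher reduction potential and acts as the cathode, so E°_cell = +0.34 − (-0.74) = 1.08 V.
Balancing electrons gives n = 6; the reaction quotient is Q = [Cr³⁺]^2/[Cu²⁺]^3 = 1.52 × 10^-10.
E = E° − (RT/nF) ln Q = 1.08 − (8.314×353)/(6×96500) × (-22.607) = 1.080 + 0.115 = 1.195 V.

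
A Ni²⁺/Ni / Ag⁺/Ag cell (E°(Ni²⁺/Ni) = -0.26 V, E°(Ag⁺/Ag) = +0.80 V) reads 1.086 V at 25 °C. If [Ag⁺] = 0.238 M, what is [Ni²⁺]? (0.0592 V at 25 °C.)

0.0075 M

From the Nernst equation, log Q = n(E° − E)/0.0592 = 2(1.06 − 1.086)/0.0592 = -0.878, so Q = 0.132.
With Q = [Ni²⁺]/[Ag⁺]^2 and the known concentrations, [Ni²⁺] in the numerator gives [Ni²⁺] = 0.0075 M.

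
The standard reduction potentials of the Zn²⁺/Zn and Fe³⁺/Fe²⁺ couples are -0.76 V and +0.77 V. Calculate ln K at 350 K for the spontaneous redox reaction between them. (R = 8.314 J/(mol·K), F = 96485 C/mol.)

E°_cell = +0.77 − (-0.76) = 1.53 V, with n = 2 electrons transferred.
At equilibrium E = 0, so the Nernst equation gives ln K = nFE°/RT = (2)(96485)(1.53)/((8.314)(350)) = 101.46.

ln K = 101.5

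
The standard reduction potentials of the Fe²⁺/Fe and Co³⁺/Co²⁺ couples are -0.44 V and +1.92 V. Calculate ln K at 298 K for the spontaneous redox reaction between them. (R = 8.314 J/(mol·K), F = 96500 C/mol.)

E°_cell = +1.92 − (-0.44) = 2.36 V, with n = 2 electrons transferred.
At equilibrium E = 0, so the Nernst equation gives ln K = nFE°/RT = (2)(96500)(2.36)/((8.314)(298)) = 183.84.

ln K = 183.8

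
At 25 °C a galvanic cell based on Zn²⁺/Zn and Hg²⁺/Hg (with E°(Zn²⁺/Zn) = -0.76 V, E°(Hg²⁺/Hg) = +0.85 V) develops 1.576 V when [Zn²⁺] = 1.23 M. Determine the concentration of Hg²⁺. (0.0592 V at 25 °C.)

0.087 M

From the Nernst equation, log Q = n(E° − E)/0.0592 = 2(1.61 − 1.576)/0.0592 = 1.149, so Q = 14.1.
With Q = [Zn²⁺]/[Hg²⁺] and the known concentrations, [Hg²⁺] in the denominator gives [Hg²⁺] = 0.087 M.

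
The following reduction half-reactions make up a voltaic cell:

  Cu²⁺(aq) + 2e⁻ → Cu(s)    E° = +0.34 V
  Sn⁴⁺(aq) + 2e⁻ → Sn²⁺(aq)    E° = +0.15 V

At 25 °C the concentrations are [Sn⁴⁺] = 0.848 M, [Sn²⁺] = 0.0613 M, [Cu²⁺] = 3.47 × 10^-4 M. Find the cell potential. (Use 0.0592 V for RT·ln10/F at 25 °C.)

The Cu²⁺/Cu couple has the higher reduction potential and acts as the cathode, so E°_cell = +0.34 − (+0.15) = 0.19 V.
Balancing electrons gives n = 2; the reaction quotient is Q = [Sn⁴⁺]/([Sn²⁺]·[Cu²⁺]) = 3.99 × 10^4.
At 25 °C, E = E° − (0.0592/n) log Q = 0.19 − (0.0592/2)(4.601) = 0.190 − 0.136 = 0.054 V.

0.054 V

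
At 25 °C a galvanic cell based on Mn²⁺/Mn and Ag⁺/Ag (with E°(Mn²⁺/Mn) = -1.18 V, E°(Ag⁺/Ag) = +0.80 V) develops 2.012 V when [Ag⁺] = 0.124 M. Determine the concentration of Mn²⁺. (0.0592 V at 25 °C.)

0.0013 M

From the Nernst equation, log Q = n(E° − E)/0.0592 = 2(1.98 − 2.012)/0.0592 = -1.081, so Q = 0.0830.
With Q = [Mn²⁺]/[Ag⁺]^2 and the known concentrations, [Mn²⁺] in the numerator gives [Mn²⁺] = 0.0013 M.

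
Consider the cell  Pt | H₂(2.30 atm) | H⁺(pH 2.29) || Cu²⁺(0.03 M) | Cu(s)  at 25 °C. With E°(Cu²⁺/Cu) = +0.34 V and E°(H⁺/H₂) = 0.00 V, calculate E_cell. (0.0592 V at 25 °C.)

The Cu²⁺/Cu couple is the cathode, so E°_cell = 0.34 V; n = 2.
[H⁺] = 10^(−2.29) = 0.0051 M, and Q = [H⁺]^2 / ([Cu²⁺]·P(H₂)) = 3.81 × 10^-4.
E = E° − (0.0592/2) log Q = 0.34 − (0.0592/2)(-3.419) = 0.441 V.

0.44 V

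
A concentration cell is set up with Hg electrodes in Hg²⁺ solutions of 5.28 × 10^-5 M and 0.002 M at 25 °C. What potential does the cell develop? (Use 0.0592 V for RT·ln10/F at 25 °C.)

0.047 V

Both half-cells are Hg²⁺/Hg, so E°_cell = 0. The concentrated side is the cathode; the cell reaction moves Hg²⁺ from high to low concentration with n = 2.
Q = [Hg²⁺]_dilute/[Hg²⁺]_conc = 5.28 × 10^-5/0.002 = 0.0264.
E = 0 − (0.0592/2) log Q = −(0.0592/2)(-1.578) = 0.0467 V.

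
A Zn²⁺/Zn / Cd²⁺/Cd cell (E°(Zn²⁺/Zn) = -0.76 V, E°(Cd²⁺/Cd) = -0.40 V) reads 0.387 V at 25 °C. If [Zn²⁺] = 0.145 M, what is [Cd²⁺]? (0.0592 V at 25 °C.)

From the Nernst equation, log Q = n(E° − E)/0.0592 = 2(0.36 − 0.387)/0.0592 = -0.912, so Q = 0.122.
With Q = [Zn²⁺]/[Cd²⁺] and the known concentrations, [Cd²⁺] in the denominator gives [Cd²⁺] = 1.2 M.

1.2 M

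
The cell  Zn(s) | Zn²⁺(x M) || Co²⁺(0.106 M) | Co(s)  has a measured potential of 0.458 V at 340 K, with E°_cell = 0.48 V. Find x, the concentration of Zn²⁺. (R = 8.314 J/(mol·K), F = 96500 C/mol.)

0.48 M

From the Nernst equation, ln Q = nF(E° − E)/RT = 2×96500×(0.48 − 0.458)/(8.314×340) = 1.502, so Q = 4.49.
With Q = [Zn²⁺]/[Co²⁺] and the known concentrations, [Zn²⁺] in the numerator gives [Zn²⁺] = 0.48 M.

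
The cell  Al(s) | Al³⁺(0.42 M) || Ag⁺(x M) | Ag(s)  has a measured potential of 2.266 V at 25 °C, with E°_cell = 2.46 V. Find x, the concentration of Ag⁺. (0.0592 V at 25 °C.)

4 × 10^-4 M

From the Nernst equation, log Q = n(E° − E)/0.0592 = 3(2.46 − 2.266)/0.0592 = 9.831, so Q = 6.78 × 10^9.
With Q = [Al³⁺]/[Ag⁺]^3 and the known concentrations, [Ag⁺]^3 in the denominator gives [Ag⁺] = 4 × 10^-4 M.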